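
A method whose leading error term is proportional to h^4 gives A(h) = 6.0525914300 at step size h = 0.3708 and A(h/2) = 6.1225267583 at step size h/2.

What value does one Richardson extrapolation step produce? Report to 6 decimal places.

6.127189

Order 4 gives 2^r = 16 and 2^r − 1 = 15.
Weighted: 97.9604281328 − 6.0525914300 = 91.9078367028
R = 91.9078367028/15 = 6.1271891135
Shift from A(h/2): +0.0046623552.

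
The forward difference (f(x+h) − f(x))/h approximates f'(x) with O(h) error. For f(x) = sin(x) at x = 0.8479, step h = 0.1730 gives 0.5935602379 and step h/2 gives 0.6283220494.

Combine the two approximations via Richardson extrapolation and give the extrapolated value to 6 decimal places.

0.663084

Method order is 1; weight 2^1 = 2.
2·0.6283220494 − 0.5935602379 = 0.6630838609
Extrapolated: 0.6630838609 / 1 = 0.6630838609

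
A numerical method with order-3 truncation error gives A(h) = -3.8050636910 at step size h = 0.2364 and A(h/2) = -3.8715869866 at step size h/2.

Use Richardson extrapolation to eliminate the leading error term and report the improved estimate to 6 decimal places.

The method has order 3: 2^3 = 8.
Weighted: (-30.9726958928) − (-3.8050636910) = -27.1676322018
Extrapolated: (-27.1676322018) / 7 = -3.8810903145

-3.881090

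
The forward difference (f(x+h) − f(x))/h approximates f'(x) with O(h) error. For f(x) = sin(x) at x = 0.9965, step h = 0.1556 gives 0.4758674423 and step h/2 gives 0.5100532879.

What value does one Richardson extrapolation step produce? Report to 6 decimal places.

The method has order 1: 2^1 = 2.
A(h/2) − A(h) = 0.5100532879 − 0.4758674423 = 0.0341858456
Divide by 2^1 − 1 = 1: 0.0341858456/1 = 0.0341858456
R = 0.5100532879 + 0.0341858456 = 0.5442391335

0.544239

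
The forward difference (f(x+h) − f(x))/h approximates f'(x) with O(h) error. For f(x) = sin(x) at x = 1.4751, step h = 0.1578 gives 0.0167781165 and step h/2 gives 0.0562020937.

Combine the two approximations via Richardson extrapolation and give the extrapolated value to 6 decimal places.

r = 1, so 2^r = 2.
2×0.0562020937 − 0.0167781165 = 0.0956260709
R = 0.0956260709/1 = 0.0956260709

0.095626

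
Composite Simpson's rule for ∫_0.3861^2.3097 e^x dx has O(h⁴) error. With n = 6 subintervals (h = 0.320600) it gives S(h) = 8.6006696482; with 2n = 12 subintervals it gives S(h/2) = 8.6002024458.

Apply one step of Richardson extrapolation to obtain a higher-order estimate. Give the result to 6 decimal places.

Error is O(h^4); halving h shrinks it by 2^4 = 16.
Weighted: 137.6032391328 − 8.6006696482 = 129.0025694846
Divide by 2^4 − 1 = 15.
R = 129.0025694846/15 = 8.6001712990
Gap between inputs: 4.672e-04; correction applied: −0.0000311468.

8.600171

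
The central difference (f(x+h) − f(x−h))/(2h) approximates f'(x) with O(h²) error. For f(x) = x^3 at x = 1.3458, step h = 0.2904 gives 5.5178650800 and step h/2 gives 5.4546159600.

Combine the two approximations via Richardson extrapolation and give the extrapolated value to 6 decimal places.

r = 2: numerator weight 4, denominator 3.
Weighted: 21.8184638400 − 5.5178650800 = 16.3005987600
16.3005987600 ÷ 3 = 5.4335329200
Correction |R − A(h/2)| = 2.108e-02; gap |A(h/2) − A(h)| = 6.325e-02.

5.433533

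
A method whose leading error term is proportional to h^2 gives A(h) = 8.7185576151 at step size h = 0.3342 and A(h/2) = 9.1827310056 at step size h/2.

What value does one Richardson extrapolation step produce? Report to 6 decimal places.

9.337455

Method order is 2; weight 2^2 = 4.
4 × 9.1827310056 = 36.7309240224; 36.7309240224 − 8.7185576151 = 28.0123664073
Divide by 2^2 − 1 = 3.
So the Richardson estimate is 9.3374554691.
Gap between inputs: 4.642e-01; correction applied: +0.1547244635.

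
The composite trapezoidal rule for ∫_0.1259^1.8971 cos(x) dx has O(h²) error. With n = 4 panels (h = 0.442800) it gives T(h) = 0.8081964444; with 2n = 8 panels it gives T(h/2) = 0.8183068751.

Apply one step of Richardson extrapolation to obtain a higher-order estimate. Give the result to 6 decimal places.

Order 2 gives 2^r = 4 and 2^r − 1 = 3.
4·0.8183068751 − 0.8081964444 = 2.4650310560
2.4650310560 ÷ 3 = 0.8216770187
Shift from A(h/2): +0.0033701436.

0.821677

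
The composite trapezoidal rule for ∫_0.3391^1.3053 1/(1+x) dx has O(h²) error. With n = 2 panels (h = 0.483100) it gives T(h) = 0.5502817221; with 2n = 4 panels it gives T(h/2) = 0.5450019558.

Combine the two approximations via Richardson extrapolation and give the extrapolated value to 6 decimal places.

Method order is 2; weight 2^2 = 4.
A(h/2) − A(h) = 0.5450019558 − 0.5502817221 = -0.0052797663
Correction (A(h/2) − A(h))/(4 − 1) = (-0.0052797663)/3 = -0.0017599221
R = A(h/2) + (A(h/2) − A(h))/3 = 0.5450019558 − 0.0017599221 = 0.5432420337
Correction |R − A(h/2)| = 1.760e-03; gap |A(h/2) − A(h)| = 5.280e-03.

0.543242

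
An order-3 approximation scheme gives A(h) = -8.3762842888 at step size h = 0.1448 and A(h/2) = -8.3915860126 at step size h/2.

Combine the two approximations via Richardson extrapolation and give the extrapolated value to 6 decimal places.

-8.393772

Order 3 gives 2^r = 8 and 2^r − 1 = 7.
8·(-8.3915860126) = -67.1326881008; subtract (-8.3762842888) → -58.7564038120
Divide by 2^3 − 1 = 7.
Extrapolated: (-58.7564038120) / 7 = -8.3937719731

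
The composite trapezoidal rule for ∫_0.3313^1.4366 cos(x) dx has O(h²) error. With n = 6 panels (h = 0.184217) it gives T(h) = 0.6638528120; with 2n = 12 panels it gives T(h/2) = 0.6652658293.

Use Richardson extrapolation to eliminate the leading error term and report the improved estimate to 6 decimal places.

r = 2: numerator weight 4, denominator 3.
Top: 4(0.6652658293) − (0.6638528120) = 1.9972105052
Extrapolated: 1.9972105052 / 3 = 0.6657368351

0.665737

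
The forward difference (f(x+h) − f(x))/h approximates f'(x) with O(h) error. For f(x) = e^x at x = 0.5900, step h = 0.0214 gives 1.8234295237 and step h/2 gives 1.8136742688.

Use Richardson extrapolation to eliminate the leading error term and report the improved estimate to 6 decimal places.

1.803919

Leading term ∝ h^1; use weight 2 = 2^1.
2·1.8136742688 = 3.6273485376; subtract 1.8234295237 → 1.8039190139
1.8039190139 ÷ 1 = 1.8039190139
Gap between inputs: 9.755e-03; correction applied: −0.0097552549.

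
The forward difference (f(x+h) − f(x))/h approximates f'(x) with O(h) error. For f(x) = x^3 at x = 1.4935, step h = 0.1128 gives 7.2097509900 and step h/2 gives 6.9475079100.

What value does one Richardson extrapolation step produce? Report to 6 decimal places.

6.685265

Method order is 1; weight 2^1 = 2.
2·6.9475079100 = 13.8950158200; subtract 7.2097509900 → 6.6852648300
Extrapolated: 6.6852648300 / 1 = 6.6852648300
Correction |R − A(h/2)| = 2.622e-01; gap |A(h/2) − A(h)| = 2.622e-01.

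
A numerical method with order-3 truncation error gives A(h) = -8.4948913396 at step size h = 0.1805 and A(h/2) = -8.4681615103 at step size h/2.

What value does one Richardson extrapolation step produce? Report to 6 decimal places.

-8.464343

Method order is 3; weight 2^3 = 8.
Weighted: (-67.7452920824) − (-8.4948913396) = -59.2504007428
Denominator 8 − 1 = 7.
Extrapolated: (-59.2504007428) / 7 = -8.4643429633
Gap between inputs: 2.673e-02; correction applied: +0.0038185470.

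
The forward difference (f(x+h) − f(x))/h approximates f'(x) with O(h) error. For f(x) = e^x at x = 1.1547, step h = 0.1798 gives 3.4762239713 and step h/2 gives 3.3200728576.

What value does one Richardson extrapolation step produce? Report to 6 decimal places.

Error is O(h^1); halving h shrinks it by 2^1 = 2.
2 × 3.3200728576 − 3.4762239713 = 3.1639217439
Denominator 2 − 1 = 1.
Result: 3.1639217439

3.163922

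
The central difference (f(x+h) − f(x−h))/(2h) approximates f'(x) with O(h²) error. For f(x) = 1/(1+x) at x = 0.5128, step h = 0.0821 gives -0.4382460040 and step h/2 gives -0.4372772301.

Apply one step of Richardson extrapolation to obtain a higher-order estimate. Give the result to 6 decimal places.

r = 2, so 2^r = 4.
4 × (-0.4372772301) = -1.7491089204; (-1.7491089204) − (-0.4382460040) = -1.3108629164
Divide by 2^2 − 1 = 3.
Result: -0.4369543055

-0.436954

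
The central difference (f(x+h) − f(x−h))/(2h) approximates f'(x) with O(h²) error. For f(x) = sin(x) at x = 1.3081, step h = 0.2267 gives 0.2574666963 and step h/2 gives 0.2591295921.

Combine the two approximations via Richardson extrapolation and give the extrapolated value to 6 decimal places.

0.259684

Error is O(h^2); halving h shrinks it by 2^2 = 4.
Top: 4(0.2591295921) − (0.2574666963) = 0.7790516721
Denominator 4 − 1 = 3.
(4·0.2591295921 − 0.2574666963)/(4 − 1) = 0.2596838907
Gap between inputs: 1.663e-03; correction applied: +0.0005542986.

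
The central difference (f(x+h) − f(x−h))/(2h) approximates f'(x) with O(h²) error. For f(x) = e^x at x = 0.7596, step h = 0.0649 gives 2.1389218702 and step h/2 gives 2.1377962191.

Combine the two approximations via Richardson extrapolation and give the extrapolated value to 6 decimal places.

r = 2, so 2^r = 4.
2^2 × A(h/2) = 8.5511848764; minus A(h) gives 6.4122630062.
(4 × 2.1377962191 − 2.1389218702)/(4 − 1) = 2.1374210021
Shift from A(h/2): −0.0003752170.

2.137421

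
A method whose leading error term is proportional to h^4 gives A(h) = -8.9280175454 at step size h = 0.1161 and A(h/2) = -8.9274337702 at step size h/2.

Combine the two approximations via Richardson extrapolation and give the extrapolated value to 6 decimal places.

-8.927395

r = 4, so 2^r = 16.
Difference of the inputs: -8.9274337702 − (-8.9280175454) = 0.0005837752
Divide by 2^4 − 1 = 15: 0.0005837752/15 = 0.0000389183
R = A(h/2) + (A(h/2) − A(h))/15 = -8.9274337702 + 0.0000389183 = -8.9273948519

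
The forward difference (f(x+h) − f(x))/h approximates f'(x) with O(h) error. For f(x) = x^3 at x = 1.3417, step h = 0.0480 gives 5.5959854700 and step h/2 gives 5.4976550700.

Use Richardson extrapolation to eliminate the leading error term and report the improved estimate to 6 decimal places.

Leading term ∝ h^1; use weight 2 = 2^1.
Numerator 2×A(h/2) − A(h) = 2×5.4976550700 − 5.5959854700 = 5.3993246700
Denominator 2 − 1 = 1.
R = 5.3993246700/1 = 5.3993246700
Shift from A(h/2): −0.0983304000.

5.399325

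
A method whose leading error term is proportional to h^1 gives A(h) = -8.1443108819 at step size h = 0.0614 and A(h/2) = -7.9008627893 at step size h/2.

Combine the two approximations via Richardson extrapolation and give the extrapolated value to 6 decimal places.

Error is O(h^1); halving h shrinks it by 2^1 = 2.
Top: 2(-7.9008627893) − (-8.1443108819) = -7.6574146967
(-7.6574146967) ÷ 1 = -7.6574146967
Correction |R − A(h/2)| = 2.434e-01; gap |A(h/2) − A(h)| = 2.434e-01.

-7.657415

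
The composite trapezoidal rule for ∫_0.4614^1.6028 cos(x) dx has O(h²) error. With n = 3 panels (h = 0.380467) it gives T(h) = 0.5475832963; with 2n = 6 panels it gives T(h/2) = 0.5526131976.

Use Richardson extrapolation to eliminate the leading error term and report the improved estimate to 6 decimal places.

The method has order 2: 2^2 = 4.
Top: 4(0.5526131976) − (0.5475832963) = 1.6628694941
Denominator 4 − 1 = 3.
So the Richardson estimate is 0.5542898314.
Correction |R − A(h/2)| = 1.677e-03; gap |A(h/2) − A(h)| = 5.030e-03.

0.554290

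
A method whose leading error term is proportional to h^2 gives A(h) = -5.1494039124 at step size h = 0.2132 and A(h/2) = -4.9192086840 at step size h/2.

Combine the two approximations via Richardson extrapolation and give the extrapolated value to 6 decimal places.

-4.842477

Order 2 gives 2^r = 4 and 2^r − 1 = 3.
4 × (-4.9192086840) = -19.6768347360; (-19.6768347360) − (-5.1494039124) = -14.5274308236
(4 × (-4.9192086840) − (-5.1494039124))/(4 − 1) = -4.8424769412
Gap between inputs: 2.302e-01; correction applied: +0.0767317428.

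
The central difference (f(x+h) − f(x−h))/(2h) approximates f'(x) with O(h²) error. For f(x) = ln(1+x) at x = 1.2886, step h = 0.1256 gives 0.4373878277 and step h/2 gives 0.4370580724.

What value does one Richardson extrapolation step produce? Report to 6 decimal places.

The method has order 2: 2^2 = 4.
4*0.4370580724 = 1.7482322896; subtract 0.4373878277 → 1.3108444619
1.3108444619 ÷ 3 = 0.4369481540

0.436948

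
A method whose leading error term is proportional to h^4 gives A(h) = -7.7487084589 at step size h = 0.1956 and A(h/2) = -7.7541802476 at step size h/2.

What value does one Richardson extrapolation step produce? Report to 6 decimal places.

With r = 4 the leading error scales as h^4, so the weight is 2^4 = 16.
16*(-7.7541802476) = -124.0668839616; (-124.0668839616) − (-7.7487084589) = -116.3181755027
R = (-116.3181755027)/15 = -7.7545450335

-7.754545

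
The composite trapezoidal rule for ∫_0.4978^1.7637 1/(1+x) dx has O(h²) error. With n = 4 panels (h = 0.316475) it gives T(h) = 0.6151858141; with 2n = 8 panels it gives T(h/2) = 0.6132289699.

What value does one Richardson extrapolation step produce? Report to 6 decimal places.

0.612577

Order 2 gives 2^r = 4 and 2^r − 1 = 3.
Weighted: 2.4529158796 − 0.6151858141 = 1.8377300655
Divide by 2^2 − 1 = 3.
Result: 0.6125766885
Shift from A(h/2): −0.0006522814.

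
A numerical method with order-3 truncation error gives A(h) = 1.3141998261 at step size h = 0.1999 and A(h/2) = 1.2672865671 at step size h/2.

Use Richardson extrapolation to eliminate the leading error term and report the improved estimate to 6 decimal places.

1.260585

Leading term ∝ h^3; use weight 8 = 2^3.
A(h/2) − A(h) = 1.2672865671 − 1.3141998261 = -0.0469132590
Correction (A(h/2) − A(h))/(8 − 1) = (-0.0469132590)/7 = -0.0067018941
R = 1.2672865671 − 0.0067018941 = 1.2605846730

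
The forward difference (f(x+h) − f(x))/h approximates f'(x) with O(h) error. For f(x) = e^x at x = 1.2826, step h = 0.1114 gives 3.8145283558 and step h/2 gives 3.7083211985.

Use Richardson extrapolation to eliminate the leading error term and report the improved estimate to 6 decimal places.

3.602114

r = 1: numerator weight 2, denominator 1.
2 × 3.7083211985 − 3.8145283558 = 3.6021140412
Extrapolated: 3.6021140412 / 1 = 3.6021140412
Shift from A(h/2): −0.1062071573.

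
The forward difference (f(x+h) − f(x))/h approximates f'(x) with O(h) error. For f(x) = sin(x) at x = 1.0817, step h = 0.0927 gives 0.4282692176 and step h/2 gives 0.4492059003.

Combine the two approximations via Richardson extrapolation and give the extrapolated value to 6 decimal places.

The method has order 1: 2^1 = 2.
Numerator 2*A(h/2) − A(h) = 2*0.4492059003 − 0.4282692176 = 0.4701425830
Extrapolated: 0.4701425830 / 1 = 0.4701425830

0.470143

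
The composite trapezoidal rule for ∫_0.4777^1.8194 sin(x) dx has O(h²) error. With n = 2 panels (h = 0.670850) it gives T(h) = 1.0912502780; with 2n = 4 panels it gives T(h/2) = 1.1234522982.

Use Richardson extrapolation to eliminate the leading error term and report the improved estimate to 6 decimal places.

1.134186

r = 2: numerator weight 4, denominator 3.
4 × 1.1234522982 = 4.4938091928; subtract 1.0912502780 → 3.4025589148
Divide by 2^2 − 1 = 3.
Extrapolated: 3.4025589148 / 3 = 1.1341863049
Correction |R − A(h/2)| = 1.073e-02; gap |A(h/2) − A(h)| = 3.220e-02.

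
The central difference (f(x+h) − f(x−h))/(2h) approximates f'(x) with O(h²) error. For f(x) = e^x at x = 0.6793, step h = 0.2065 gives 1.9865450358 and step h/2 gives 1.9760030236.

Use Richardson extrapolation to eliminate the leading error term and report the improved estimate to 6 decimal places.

1.972489

Order 2 gives 2^r = 4 and 2^r − 1 = 3.
4 × 1.9760030236 − 1.9865450358 = 5.9174670586
Divide by 2^2 − 1 = 3.
Extrapolated: 5.9174670586 / 3 = 1.9724890195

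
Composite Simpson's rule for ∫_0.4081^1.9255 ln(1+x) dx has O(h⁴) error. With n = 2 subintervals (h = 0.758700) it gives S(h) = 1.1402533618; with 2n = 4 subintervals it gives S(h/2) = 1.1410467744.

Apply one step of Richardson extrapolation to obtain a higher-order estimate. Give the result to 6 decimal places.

Order 4 gives 2^r = 16 and 2^r − 1 = 15.
Numerator 16*A(h/2) − A(h) = 16*1.1410467744 − 1.1402533618 = 17.1164950286
17.1164950286 ÷ 15 = 1.1410996686
Gap between inputs: 7.934e-04; correction applied: +0.0000528942.

1.141100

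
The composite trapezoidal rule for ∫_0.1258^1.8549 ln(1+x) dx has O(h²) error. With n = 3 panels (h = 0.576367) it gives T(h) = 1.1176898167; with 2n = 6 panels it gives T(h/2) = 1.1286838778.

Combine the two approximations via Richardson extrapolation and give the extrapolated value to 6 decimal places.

The method has order 2: 2^2 = 4.
4*1.1286838778 − 1.1176898167 = 3.3970456945
R = 3.3970456945/3 = 1.1323485648
Shift from A(h/2): +0.0036646870.

1.132349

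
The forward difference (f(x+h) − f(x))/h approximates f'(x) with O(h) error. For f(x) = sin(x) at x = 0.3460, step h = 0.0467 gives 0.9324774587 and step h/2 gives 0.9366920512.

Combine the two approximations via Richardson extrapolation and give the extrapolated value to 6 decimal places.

With r = 1 the leading error scales as h^1, so the weight is 2^1 = 2.
2*0.9366920512 = 1.8733841024; 1.8733841024 − 0.9324774587 = 0.9409066437
Divide by 2^1 − 1 = 1.
0.9409066437 ÷ 1 = 0.9409066437
Correction |R − A(h/2)| = 4.215e-03; gap |A(h/2) − A(h)| = 4.215e-03.

0.940907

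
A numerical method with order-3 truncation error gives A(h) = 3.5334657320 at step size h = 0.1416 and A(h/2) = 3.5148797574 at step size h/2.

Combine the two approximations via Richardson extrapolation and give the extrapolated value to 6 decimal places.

3.512225

The method has order 3: 2^3 = 8.
A(h/2) − A(h) = 3.5148797574 − 3.5334657320 = -0.0185859746
Divide by 2^3 − 1 = 7: (-0.0185859746)/7 = -0.0026551392
R = 3.5148797574 − 0.0026551392 = 3.5122246182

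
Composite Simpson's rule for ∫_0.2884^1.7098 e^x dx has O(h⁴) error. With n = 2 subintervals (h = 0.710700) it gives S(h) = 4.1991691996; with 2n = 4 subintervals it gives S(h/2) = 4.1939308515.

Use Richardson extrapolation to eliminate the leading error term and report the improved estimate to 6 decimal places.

Order 4 gives 2^r = 16 and 2^r − 1 = 15.
2^4·A(h/2) = 67.1028936240; minus A(h) gives 62.9037244244.
Denominator 16 − 1 = 15.
Result: 4.1935816283

4.193582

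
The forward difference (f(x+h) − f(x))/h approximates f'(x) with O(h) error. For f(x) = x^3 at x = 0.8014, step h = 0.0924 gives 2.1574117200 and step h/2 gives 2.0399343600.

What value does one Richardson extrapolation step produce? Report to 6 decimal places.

Method order is 1; weight 2^1 = 2.
2*2.0399343600 = 4.0798687200; 4.0798687200 − 2.1574117200 = 1.9224570000
(2*2.0399343600 − 2.1574117200)/(2 − 1) = 1.9224570000
Gap between inputs: 1.175e-01; correction applied: −0.1174773600.

1.922457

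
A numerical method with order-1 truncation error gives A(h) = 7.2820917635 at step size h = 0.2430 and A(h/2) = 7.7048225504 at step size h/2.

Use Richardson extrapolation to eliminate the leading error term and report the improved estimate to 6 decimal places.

8.127553

With r = 1 the leading error scales as h^1, so the weight is 2^1 = 2.
2·7.7048225504 = 15.4096451008; subtract 7.2820917635 → 8.1275533373
Extrapolated: 8.1275533373 / 1 = 8.1275533373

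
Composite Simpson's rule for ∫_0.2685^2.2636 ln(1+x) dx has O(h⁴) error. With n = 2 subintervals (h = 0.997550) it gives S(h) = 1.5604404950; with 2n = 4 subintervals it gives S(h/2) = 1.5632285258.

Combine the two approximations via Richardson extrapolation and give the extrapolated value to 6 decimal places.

1.563414

r = 4: numerator weight 16, denominator 15.
Top: 16(1.5632285258) − (1.5604404950) = 23.4512159178
Denominator 16 − 1 = 15.
So the Richardson estimate is 1.5634143945.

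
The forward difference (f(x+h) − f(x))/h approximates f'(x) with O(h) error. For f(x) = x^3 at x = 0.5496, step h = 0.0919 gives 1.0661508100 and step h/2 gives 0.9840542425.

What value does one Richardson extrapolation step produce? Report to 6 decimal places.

0.901958

Order 1 gives 2^r = 2 and 2^r − 1 = 1.
A(h/2) − A(h) = 0.9840542425 − 1.0661508100 = -0.0820965675
Divide by 2^1 − 1 = 1: (-0.0820965675)/1 = -0.0820965675
R = A(h/2) + (A(h/2) − A(h))/1 = 0.9840542425 − 0.0820965675 = 0.9019576750
Gap between inputs: 8.210e-02; correction applied: −0.0820965675.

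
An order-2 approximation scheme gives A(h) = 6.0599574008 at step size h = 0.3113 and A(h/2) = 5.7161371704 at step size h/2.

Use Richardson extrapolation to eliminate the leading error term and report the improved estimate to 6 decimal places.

5.601530

Error is O(h^2); halving h shrinks it by 2^2 = 4.
Difference of the inputs: 5.7161371704 − 6.0599574008 = -0.3438202304
Correction (A(h/2) − A(h))/(4 − 1) = (-0.3438202304)/3 = -0.1146067435
R = 5.7161371704 − 0.1146067435 = 5.6015304269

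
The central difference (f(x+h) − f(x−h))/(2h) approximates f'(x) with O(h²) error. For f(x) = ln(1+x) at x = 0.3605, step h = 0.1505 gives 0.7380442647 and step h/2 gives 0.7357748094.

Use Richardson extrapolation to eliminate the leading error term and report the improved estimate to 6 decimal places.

Method order is 2; weight 2^2 = 4.
Numerator 4*A(h/2) − A(h) = 4*0.7357748094 − 0.7380442647 = 2.2050549729
Divide by 2^2 − 1 = 3.
2.2050549729 ÷ 3 = 0.7350183243
Shift from A(h/2): −0.0007564851.

0.735018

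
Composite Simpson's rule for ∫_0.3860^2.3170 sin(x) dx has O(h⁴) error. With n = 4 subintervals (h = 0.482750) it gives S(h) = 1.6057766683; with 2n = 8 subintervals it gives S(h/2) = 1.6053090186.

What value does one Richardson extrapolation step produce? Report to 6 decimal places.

1.605278

Order 4 gives 2^r = 16 and 2^r − 1 = 15.
Numerator 16×A(h/2) − A(h) = 16×1.6053090186 − 1.6057766683 = 24.0791676293
Divide by 2^4 − 1 = 15.
Result: 1.6052778420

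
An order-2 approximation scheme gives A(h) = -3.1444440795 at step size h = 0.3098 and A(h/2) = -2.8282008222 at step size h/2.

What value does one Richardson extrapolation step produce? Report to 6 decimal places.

Method order is 2; weight 2^2 = 4.
4 × (-2.8282008222) = -11.3128032888; (-11.3128032888) − (-3.1444440795) = -8.1683592093
Divide by 2^2 − 1 = 3.
So the Richardson estimate is -2.7227864031.

-2.722786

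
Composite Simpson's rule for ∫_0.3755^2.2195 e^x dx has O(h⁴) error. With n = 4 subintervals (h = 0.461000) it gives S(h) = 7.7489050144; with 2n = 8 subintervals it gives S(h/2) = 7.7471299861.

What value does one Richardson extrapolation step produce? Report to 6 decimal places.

7.747012

With r = 4 the leading error scales as h^4, so the weight is 2^4 = 16.
16·7.7471299861 = 123.9540797776; 123.9540797776 − 7.7489050144 = 116.2051747632
Divide by 2^4 − 1 = 15.
So the Richardson estimate is 7.7470116509.
Shift from A(h/2): −0.0001183352.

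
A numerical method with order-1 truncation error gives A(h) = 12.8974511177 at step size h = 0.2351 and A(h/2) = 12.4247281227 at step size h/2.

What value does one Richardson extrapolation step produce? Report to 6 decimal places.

r = 1, so 2^r = 2.
Weighted: 24.8494562454 − 12.8974511177 = 11.9520051277
Denominator 2 − 1 = 1.
Extrapolated: 11.9520051277 / 1 = 11.9520051277
Gap between inputs: 4.727e-01; correction applied: −0.4727229950.

11.952005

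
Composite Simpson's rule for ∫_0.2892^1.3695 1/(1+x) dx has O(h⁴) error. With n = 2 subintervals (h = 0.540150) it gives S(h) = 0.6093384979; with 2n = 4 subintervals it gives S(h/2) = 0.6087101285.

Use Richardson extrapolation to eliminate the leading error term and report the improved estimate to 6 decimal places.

0.608668

The method has order 4: 2^4 = 16.
Difference of the inputs: 0.6087101285 − 0.6093384979 = -0.0006283694
Divide by 2^4 − 1 = 15: (-0.0006283694)/15 = -0.0000418913
R = 0.6087101285 − 0.0000418913 = 0.6086682372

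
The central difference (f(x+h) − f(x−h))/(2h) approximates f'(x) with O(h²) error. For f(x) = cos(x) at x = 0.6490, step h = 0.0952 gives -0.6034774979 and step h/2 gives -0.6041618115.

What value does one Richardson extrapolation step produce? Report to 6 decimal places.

-0.604390

Leading term ∝ h^2; use weight 4 = 2^2.
Weighted: (-2.4166472460) − (-0.6034774979) = -1.8131697481
Denominator 4 − 1 = 3.
(-1.8131697481) ÷ 3 = -0.6043899160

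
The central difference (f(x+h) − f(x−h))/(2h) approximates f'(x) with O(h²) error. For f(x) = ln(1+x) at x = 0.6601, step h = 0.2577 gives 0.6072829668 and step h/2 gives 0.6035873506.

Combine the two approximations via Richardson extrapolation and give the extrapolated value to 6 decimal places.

0.602355

Error is O(h^2); halving h shrinks it by 2^2 = 4.
Difference of the inputs: 0.6035873506 − 0.6072829668 = -0.0036956162
Divide by 2^2 − 1 = 3: (-0.0036956162)/3 = -0.0012318721
R = A(h/2) + (A(h/2) − A(h))/3 = 0.6035873506 − 0.0012318721 = 0.6023554785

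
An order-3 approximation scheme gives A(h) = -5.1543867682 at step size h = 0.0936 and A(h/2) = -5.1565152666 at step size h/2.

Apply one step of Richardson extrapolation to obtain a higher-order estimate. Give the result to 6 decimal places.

-5.156819

The method has order 3: 2^3 = 8.
8*(-5.1565152666) = -41.2521221328; subtract (-5.1543867682) → -36.0977353646
(-36.0977353646) ÷ 7 = -5.1568193378
Gap between inputs: 2.128e-03; correction applied: −0.0003040712.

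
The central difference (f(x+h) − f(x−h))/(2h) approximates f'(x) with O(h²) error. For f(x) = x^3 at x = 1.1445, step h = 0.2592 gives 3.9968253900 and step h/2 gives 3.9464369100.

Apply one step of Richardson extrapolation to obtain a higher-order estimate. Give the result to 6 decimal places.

3.929641

r = 2: numerator weight 4, denominator 3.
2^2×A(h/2) = 15.7857476400; minus A(h) gives 11.7889222500.
(4×3.9464369100 − 3.9968253900)/(4 − 1) = 3.9296407500
Correction |R − A(h/2)| = 1.680e-02; gap |A(h/2) − A(h)| = 5.039e-02.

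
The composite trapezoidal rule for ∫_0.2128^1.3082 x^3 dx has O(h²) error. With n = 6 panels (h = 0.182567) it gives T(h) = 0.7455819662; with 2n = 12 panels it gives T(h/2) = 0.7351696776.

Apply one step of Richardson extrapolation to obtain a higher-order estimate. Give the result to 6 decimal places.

0.731699

Order 2 gives 2^r = 4 and 2^r − 1 = 3.
4×0.7351696776 = 2.9406787104; 2.9406787104 − 0.7455819662 = 2.1950967442
2.1950967442 ÷ 3 = 0.7316989147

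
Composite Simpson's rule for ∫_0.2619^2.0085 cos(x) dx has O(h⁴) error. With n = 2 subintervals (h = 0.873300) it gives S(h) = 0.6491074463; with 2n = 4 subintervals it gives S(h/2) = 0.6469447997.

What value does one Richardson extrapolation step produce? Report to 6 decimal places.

With r = 4 the leading error scales as h^4, so the weight is 2^4 = 16.
16×0.6469447997 − 0.6491074463 = 9.7020093489
(16×0.6469447997 − 0.6491074463)/(16 − 1) = 0.6468006233

0.646801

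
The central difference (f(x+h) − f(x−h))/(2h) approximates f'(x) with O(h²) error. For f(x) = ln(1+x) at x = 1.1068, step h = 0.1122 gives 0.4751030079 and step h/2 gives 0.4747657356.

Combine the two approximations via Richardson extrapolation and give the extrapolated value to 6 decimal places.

With r = 2 the leading error scales as h^2, so the weight is 2^2 = 4.
4·0.4747657356 − 0.4751030079 = 1.4239599345
R = 1.4239599345/3 = 0.4746533115
Shift from A(h/2): −0.0001124241.

0.474653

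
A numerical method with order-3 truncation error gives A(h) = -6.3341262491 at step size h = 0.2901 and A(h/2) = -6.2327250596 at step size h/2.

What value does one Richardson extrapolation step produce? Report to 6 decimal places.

-6.218239

r = 3, so 2^r = 8.
8×(-6.2327250596) = -49.8618004768; subtract (-6.3341262491) → -43.5276742277
(8×(-6.2327250596) − (-6.3341262491))/(8 − 1) = -6.2182391754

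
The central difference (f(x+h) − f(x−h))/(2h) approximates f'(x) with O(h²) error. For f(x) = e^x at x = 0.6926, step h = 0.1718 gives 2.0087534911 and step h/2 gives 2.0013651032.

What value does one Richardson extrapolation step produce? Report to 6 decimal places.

1.998902

Order 2 gives 2^r = 4 and 2^r − 1 = 3.
Top: 4(2.0013651032) − (2.0087534911) = 5.9967069217
Extrapolated: 5.9967069217 / 3 = 1.9989023072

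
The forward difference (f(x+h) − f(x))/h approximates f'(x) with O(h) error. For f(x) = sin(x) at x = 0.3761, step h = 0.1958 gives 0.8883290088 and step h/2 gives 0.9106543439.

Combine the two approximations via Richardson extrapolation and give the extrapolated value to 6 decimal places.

Order 1 gives 2^r = 2 and 2^r − 1 = 1.
Weighted: 1.8213086878 − 0.8883290088 = 0.9329796790
0.9329796790 ÷ 1 = 0.9329796790
Gap between inputs: 2.233e-02; correction applied: +0.0223253351.

0.932980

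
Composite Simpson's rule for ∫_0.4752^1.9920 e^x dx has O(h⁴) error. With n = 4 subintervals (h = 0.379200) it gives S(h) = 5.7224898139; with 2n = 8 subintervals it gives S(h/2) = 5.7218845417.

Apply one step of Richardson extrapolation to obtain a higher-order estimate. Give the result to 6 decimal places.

Order 4 gives 2^r = 16 and 2^r − 1 = 15.
Numerator 16*A(h/2) − A(h) = 16*5.7218845417 − 5.7224898139 = 85.8276628533
Extrapolated: 85.8276628533 / 15 = 5.7218441902
Gap between inputs: 6.053e-04; correction applied: −0.0000403515.

5.721844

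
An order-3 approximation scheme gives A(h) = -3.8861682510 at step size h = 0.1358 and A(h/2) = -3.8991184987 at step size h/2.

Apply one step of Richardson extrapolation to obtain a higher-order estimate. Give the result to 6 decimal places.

-3.900969

Order 3 gives 2^r = 8 and 2^r − 1 = 7.
A(h/2) − A(h) = -3.8991184987 − (-3.8861682510) = -0.0129502477
Correction (A(h/2) − A(h))/(8 − 1) = (-0.0129502477)/7 = -0.0018500354
R = A(h/2) + (A(h/2) − A(h))/7 = -3.8991184987 − 0.0018500354 = -3.9009685341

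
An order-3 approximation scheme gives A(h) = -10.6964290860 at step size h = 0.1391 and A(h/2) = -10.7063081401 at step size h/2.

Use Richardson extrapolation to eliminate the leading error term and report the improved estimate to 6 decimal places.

-10.707719

Leading term ∝ h^3; use weight 8 = 2^3.
Numerator 8×A(h/2) − A(h) = 8×(-10.7063081401) − (-10.6964290860) = -74.9540360348
(-74.9540360348) ÷ 7 = -10.7077194335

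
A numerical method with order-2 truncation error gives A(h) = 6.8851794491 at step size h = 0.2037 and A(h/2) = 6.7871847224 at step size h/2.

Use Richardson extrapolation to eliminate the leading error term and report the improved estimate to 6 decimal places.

6.754520

Order 2 gives 2^r = 4 and 2^r − 1 = 3.
Numerator 4×A(h/2) − A(h) = 4×6.7871847224 − 6.8851794491 = 20.2635594405
Denominator 4 − 1 = 3.
So the Richardson estimate is 6.7545198135.
Correction |R − A(h/2)| = 3.266e-02; gap |A(h/2) − A(h)| = 9.799e-02.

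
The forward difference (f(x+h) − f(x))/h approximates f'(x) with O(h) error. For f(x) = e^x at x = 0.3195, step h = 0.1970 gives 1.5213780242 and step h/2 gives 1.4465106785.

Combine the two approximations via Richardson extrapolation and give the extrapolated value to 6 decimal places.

r = 1, so 2^r = 2.
Top: 2(1.4465106785) − (1.5213780242) = 1.3716433328
Divide by 2^1 − 1 = 1.
So the Richardson estimate is 1.3716433328.
Gap between inputs: 7.487e-02; correction applied: −0.0748673457.

1.371643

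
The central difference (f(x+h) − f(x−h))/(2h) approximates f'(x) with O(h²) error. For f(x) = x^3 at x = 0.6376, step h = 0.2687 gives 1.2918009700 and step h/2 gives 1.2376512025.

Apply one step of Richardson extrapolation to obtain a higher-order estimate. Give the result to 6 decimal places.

r = 2: numerator weight 4, denominator 3.
4*1.2376512025 = 4.9506048100; subtract 1.2918009700 → 3.6588038400
Denominator 4 − 1 = 3.
Result: 1.2196012800
Gap between inputs: 5.415e-02; correction applied: −0.0180499225.

1.219601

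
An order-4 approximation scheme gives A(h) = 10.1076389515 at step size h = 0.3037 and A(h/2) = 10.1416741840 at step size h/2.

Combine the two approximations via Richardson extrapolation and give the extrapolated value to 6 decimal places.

10.143943

Order 4 gives 2^r = 16 and 2^r − 1 = 15.
Numerator 16×A(h/2) − A(h) = 16×10.1416741840 − 10.1076389515 = 152.1591479925
R = 152.1591479925/15 = 10.1439431995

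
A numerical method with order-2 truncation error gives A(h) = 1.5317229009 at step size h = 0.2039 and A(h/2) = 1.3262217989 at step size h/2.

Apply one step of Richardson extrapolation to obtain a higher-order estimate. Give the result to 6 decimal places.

Leading term ∝ h^2; use weight 4 = 2^2.
A(h/2) − A(h) = 1.3262217989 − 1.5317229009 = -0.2055011020
Divide by 2^2 − 1 = 3: (-0.2055011020)/3 = -0.0685003673
R = 1.3262217989 − 0.0685003673 = 1.2577214316
Correction |R − A(h/2)| = 6.850e-02; gap |A(h/2) − A(h)| = 2.055e-01.

1.257721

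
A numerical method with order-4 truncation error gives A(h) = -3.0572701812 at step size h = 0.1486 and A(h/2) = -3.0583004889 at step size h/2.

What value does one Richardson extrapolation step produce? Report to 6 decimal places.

-3.058369

r = 4, so 2^r = 16.
Top: 16(-3.0583004889) − (-3.0572701812) = -45.8755376412
(16 × (-3.0583004889) − (-3.0572701812))/(16 − 1) = -3.0583691761
Correction |R − A(h/2)| = 6.869e-05; gap |A(h/2) − A(h)| = 1.030e-03.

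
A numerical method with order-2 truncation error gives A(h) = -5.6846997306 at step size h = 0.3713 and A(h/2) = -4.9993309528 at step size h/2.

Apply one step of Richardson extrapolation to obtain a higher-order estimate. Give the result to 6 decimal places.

-4.770875

With r = 2 the leading error scales as h^2, so the weight is 2^2 = 4.
2^2 × A(h/2) = -19.9973238112; minus A(h) gives -14.3126240806.
Denominator 4 − 1 = 3.
So the Richardson estimate is -4.7708746935.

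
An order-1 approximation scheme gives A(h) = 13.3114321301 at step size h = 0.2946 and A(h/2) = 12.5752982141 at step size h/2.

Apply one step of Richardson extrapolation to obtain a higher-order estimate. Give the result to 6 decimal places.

11.839164

The method has order 1: 2^1 = 2.
Weighted: 25.1505964282 − 13.3114321301 = 11.8391642981
(2 × 12.5752982141 − 13.3114321301)/(2 − 1) = 11.8391642981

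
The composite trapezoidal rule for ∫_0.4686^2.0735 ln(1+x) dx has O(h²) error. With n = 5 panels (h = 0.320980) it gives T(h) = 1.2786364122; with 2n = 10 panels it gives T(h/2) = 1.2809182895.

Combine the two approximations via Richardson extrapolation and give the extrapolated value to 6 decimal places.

1.281679

With r = 2 the leading error scales as h^2, so the weight is 2^2 = 4.
Difference of the inputs: 1.2809182895 − 1.2786364122 = 0.0022818773
Divide by 2^2 − 1 = 3: 0.0022818773/3 = 0.0007606258
R = 1.2809182895 + 0.0007606258 = 1.2816789153
Correction |R − A(h/2)| = 7.606e-04; gap |A(h/2) − A(h)| = 2.282e-03.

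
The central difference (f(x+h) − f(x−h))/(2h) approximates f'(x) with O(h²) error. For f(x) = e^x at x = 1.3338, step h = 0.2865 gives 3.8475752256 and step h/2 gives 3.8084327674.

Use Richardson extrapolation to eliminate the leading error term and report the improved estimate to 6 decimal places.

Leading term ∝ h^2; use weight 4 = 2^2.
Numerator 4 × A(h/2) − A(h) = 4 × 3.8084327674 − 3.8475752256 = 11.3861558440
Denominator 4 − 1 = 3.
Result: 3.7953852813

3.795385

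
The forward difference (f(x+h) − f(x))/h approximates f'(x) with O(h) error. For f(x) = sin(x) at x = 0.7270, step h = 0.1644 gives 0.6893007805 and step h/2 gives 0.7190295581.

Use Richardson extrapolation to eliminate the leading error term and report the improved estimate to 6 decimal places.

0.748758

The method has order 1: 2^1 = 2.
2^1·A(h/2) = 1.4380591162; minus A(h) gives 0.7487583357.
R = 0.7487583357/1 = 0.7487583357
Shift from A(h/2): +0.0297287776.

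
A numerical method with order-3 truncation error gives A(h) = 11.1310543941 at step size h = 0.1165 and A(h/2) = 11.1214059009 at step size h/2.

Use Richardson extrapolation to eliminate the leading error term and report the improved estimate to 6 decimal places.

11.120028

Leading term ∝ h^3; use weight 8 = 2^3.
Numerator 8*A(h/2) − A(h) = 8*11.1214059009 − 11.1310543941 = 77.8401928131
R = 77.8401928131/7 = 11.1200275447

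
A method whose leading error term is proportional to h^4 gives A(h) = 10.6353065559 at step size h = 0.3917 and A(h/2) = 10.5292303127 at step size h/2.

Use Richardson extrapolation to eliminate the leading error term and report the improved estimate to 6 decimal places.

10.522159

Method order is 4; weight 2^4 = 16.
Weighted: 168.4676850032 − 10.6353065559 = 157.8323784473
(16×10.5292303127 − 10.6353065559)/(16 − 1) = 10.5221585632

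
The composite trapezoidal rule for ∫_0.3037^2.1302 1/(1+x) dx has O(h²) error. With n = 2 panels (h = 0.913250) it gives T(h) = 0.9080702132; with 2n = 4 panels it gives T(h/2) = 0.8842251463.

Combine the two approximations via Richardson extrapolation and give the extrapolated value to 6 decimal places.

0.876277

Error is O(h^2); halving h shrinks it by 2^2 = 4.
4×0.8842251463 = 3.5369005852; subtract 0.9080702132 → 2.6288303720
2.6288303720 ÷ 3 = 0.8762767907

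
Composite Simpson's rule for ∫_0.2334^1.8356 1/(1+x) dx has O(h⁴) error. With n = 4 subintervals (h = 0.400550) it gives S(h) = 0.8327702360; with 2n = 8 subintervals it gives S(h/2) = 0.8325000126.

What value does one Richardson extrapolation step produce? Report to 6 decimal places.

0.832482

Error is O(h^4); halving h shrinks it by 2^4 = 16.
Top: 16(0.8325000126) − (0.8327702360) = 12.4872299656
Extrapolated: 12.4872299656 / 15 = 0.8324819977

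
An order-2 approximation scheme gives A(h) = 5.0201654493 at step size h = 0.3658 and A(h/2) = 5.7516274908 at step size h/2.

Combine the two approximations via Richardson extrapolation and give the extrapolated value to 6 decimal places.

5.995448

Leading term ∝ h^2; use weight 4 = 2^2.
4 × 5.7516274908 = 23.0065099632; 23.0065099632 − 5.0201654493 = 17.9863445139
R = 17.9863445139/3 = 5.9954481713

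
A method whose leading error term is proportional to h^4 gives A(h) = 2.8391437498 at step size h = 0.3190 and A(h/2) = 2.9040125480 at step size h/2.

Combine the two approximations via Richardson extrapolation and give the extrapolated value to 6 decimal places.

2.908337

Order 4 gives 2^r = 16 and 2^r − 1 = 15.
Numerator 16 × A(h/2) − A(h) = 16 × 2.9040125480 − 2.8391437498 = 43.6250570182
Divide by 2^4 − 1 = 15.
43.6250570182 ÷ 15 = 2.9083371345
Shift from A(h/2): +0.0043245865.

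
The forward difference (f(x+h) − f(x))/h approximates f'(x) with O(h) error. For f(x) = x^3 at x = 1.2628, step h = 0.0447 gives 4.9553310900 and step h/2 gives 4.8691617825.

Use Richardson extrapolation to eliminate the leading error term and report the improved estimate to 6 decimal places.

Error is O(h^1); halving h shrinks it by 2^1 = 2.
2·4.8691617825 − 4.9553310900 = 4.7829924750
Extrapolated: 4.7829924750 / 1 = 4.7829924750

4.782992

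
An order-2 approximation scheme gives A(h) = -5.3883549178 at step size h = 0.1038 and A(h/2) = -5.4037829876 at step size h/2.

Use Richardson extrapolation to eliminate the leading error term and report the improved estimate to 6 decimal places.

-5.408926

Order 2 gives 2^r = 4 and 2^r − 1 = 3.
4·(-5.4037829876) = -21.6151319504; subtract (-5.3883549178) → -16.2267770326
Denominator 4 − 1 = 3.
So the Richardson estimate is -5.4089256775.
Correction |R − A(h/2)| = 5.143e-03; gap |A(h/2) − A(h)| = 1.543e-02.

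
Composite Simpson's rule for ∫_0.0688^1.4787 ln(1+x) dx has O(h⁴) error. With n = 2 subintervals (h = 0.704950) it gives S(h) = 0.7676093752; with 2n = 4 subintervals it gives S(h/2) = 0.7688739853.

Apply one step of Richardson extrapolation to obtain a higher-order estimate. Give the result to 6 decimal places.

r = 4, so 2^r = 16.
Difference of the inputs: 0.7688739853 − 0.7676093752 = 0.0012646101
Correction (A(h/2) − A(h))/(16 − 1) = 0.0012646101/15 = 0.0000843073
R = 0.7688739853 + 0.0000843073 = 0.7689582926
Correction |R − A(h/2)| = 8.431e-05; gap |A(h/2) − A(h)| = 1.265e-03.

0.768958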